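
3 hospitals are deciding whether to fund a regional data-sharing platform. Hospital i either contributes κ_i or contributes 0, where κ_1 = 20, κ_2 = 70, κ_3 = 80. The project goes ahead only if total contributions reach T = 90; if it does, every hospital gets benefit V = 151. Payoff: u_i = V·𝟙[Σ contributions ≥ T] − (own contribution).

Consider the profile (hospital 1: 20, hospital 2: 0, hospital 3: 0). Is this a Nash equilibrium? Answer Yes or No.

Total = 20 < 90: not provided.
Hospital 1 (pledges 20, payoff -20): dropping to 0 → total 0, payoff 0. Profitable deviation.

No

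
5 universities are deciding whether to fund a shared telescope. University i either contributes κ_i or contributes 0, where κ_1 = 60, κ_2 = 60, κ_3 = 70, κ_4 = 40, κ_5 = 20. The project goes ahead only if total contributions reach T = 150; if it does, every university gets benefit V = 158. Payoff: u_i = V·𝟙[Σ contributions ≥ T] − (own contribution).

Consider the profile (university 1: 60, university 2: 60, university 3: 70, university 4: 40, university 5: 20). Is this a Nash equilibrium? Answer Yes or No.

Total = 250 ≥ 150: provided.
University 1 (pledges 60, payoff 98): dropping to 0 → total 190, payoff 158. Profitable deviation.

No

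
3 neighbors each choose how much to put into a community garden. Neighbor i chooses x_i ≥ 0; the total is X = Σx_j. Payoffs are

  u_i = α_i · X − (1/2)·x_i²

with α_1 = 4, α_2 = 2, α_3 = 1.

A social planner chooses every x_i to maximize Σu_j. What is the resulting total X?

21

Planner FOC: ∂(Σu_j)/∂x_i = (Σα_j) − x_i = 0, so x_i^SO = Σα_j = 7 for every i; X^SO = 21.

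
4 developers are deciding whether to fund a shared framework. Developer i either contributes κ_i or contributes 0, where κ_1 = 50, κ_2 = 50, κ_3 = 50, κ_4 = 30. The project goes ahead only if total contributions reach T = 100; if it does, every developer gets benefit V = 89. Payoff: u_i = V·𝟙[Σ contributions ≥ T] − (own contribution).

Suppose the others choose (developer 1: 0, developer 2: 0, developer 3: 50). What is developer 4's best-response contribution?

0

Others' total = 50. Even contributing 30 gives 80 < 100: no benefit either way.
Best response: 0.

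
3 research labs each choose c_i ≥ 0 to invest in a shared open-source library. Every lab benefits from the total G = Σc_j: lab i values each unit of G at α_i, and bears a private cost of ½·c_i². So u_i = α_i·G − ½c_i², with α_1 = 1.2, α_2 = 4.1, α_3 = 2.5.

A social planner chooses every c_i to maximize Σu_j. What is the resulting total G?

Planner FOC: ∂(Σu_j)/∂c_i = (Σα_j) − c_i = 0, so c_i^SO = Σα_j = 7.8 for every i; G^SO = 23.4.

23.4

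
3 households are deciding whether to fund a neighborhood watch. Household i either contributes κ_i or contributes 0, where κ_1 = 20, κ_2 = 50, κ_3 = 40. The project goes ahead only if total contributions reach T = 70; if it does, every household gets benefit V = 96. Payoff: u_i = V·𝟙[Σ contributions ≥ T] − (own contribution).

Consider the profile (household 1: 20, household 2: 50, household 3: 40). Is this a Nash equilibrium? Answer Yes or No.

No

Total = 110 ≥ 70: provided.
Household 1 (pledges 20, payoff 76): dropping to 0 → total 90, payoff 96. Profitable deviation.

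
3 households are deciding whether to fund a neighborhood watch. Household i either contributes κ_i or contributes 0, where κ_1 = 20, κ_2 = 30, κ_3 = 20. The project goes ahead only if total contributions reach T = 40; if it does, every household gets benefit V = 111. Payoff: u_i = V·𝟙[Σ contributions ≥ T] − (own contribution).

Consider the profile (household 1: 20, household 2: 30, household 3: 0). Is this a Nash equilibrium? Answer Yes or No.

Yes

Total = 50 ≥ 40: provided.
Household 1 (pledges 20, payoff 91): dropping to 0 → total 30, payoff 0. No gain.
Household 2 (pledges 30, payoff 81): dropping to 0 → total 20, payoff 0. No gain.
Household 3 (pledges 0, payoff 111): pledging 20 → total 70, payoff 91. No gain.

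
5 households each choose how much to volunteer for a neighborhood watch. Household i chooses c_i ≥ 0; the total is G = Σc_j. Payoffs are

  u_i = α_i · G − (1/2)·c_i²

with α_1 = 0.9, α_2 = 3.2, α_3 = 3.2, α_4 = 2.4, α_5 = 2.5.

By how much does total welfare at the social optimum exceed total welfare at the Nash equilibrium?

Household i's FOC: ∂u_i/∂c_i = α_i − c_i = 0, so c_i* = α_i.
NE contributions = (0.9, 3.2, 3.2, 2.4, 2.5); G = 12.2.
W^NE = (Σα)·G − ½Σα_i² = 12.2² − ½·33.3 = 132.19.
Planner sets c_i = Σα_j = 12.2 for every i, so G^SO = 5·12.2 = 61.
W^SO = (Σα)·G^SO − ½·5·(Σα)² = (5/2)·12.2² = 372.1.
Deadweight loss = W^SO − W^NE = 239.91.

239.91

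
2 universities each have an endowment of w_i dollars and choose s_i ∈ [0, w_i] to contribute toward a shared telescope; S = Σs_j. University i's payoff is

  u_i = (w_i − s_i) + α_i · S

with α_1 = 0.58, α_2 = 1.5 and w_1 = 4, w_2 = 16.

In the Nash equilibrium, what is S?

16

∂u_i/∂s_i = α_i − 1, so university i contributes w_i if α_i > 1, else 0.
α_i > 1 for i ∈ {2}; NE contributions (0, 16), S = 16.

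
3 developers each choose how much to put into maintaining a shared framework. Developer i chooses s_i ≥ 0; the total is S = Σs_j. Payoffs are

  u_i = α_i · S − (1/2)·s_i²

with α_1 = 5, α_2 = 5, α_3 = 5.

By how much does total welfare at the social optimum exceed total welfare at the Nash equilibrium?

150

Developer i's FOC: ∂u_i/∂s_i = α_i − s_i = 0, so s_i* = α_i.
NE contributions = (5, 5, 5); S = 15.
W^NE = (Σα)·S − ½Σα_i² = 15² − ½·75 = 187.5.
Planner sets s_i = Σα_j = 15 for every i, so S^SO = 3·15 = 45.
W^SO = (Σα)·S^SO − ½·3·(Σα)² = (3/2)·15² = 337.5.
Deadweight loss = W^SO − W^NE = 150.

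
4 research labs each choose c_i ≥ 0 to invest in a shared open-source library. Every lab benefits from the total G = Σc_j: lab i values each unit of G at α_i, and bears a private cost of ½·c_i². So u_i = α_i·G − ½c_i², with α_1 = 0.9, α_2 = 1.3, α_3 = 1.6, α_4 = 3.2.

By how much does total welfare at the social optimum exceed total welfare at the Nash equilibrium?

56.65

Lab i's FOC: ∂u_i/∂c_i = α_i − c_i = 0, so c_i* = α_i.
NE contributions = (0.9, 1.3, 1.6, 3.2); G = 7.
W^NE = (Σα)·G − ½Σα_i² = 7² − ½·15.3 = 41.35.
Planner sets c_i = Σα_j = 7 for every i, so G^SO = 4·7 = 28.
W^SO = (Σα)·G^SO − ½·4·(Σα)² = (4/2)·7² = 98.
Deadweight loss = W^SO − W^NE = 56.65.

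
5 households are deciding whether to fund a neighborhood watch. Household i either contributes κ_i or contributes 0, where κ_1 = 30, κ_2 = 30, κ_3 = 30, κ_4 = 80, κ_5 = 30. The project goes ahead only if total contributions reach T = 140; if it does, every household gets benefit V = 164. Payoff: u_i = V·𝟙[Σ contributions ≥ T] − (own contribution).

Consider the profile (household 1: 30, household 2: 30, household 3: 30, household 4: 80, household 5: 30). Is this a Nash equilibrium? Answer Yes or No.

No

Total = 200 ≥ 140: provided.
Household 1 (pledges 30, payoff 134): dropping to 0 → total 170, payoff 164. Profitable deviation.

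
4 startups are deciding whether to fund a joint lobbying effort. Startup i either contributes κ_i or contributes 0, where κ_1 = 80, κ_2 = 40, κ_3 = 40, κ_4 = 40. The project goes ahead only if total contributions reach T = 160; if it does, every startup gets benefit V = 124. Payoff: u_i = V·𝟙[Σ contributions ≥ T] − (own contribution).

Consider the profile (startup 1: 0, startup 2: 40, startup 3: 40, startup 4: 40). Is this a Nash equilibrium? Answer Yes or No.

No

Total = 120 < 160: not provided.
Startup 1 (pledges 0, payoff 0): pledging 80 → total 200, payoff 44. Profitable deviation.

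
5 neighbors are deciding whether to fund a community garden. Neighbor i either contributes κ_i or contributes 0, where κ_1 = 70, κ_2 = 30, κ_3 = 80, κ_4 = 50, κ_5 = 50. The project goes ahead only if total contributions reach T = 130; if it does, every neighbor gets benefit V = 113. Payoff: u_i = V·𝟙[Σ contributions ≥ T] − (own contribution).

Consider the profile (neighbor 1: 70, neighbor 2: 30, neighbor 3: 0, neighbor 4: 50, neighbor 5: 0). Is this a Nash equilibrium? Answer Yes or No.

Yes

Total = 150 ≥ 130: provided.
Neighbor 1 (pledges 70, payoff 43): dropping to 0 → total 80, payoff 0. No gain.
Neighbor 2 (pledges 30, payoff 83): dropping to 0 → total 120, payoff 0. No gain.
Neighbor 3 (pledges 0, payoff 113): pledging 80 → total 230, payoff 33. No gain.
Neighbor 4 (pledges 50, payoff 63): dropping to 0 → total 100, payoff 0. No gain.
Neighbor 5 (pledges 0, payoff 113): pledging 50 → total 200, payoff 63. No gain.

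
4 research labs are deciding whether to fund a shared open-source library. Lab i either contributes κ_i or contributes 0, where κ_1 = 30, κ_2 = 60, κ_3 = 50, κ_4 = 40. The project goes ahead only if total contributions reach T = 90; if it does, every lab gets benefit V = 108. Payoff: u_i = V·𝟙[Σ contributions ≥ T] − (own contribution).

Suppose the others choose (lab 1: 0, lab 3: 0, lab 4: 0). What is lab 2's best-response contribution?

Others' total = 0. Even contributing 60 gives 60 < 90: no benefit either way.
Best response: 0.

0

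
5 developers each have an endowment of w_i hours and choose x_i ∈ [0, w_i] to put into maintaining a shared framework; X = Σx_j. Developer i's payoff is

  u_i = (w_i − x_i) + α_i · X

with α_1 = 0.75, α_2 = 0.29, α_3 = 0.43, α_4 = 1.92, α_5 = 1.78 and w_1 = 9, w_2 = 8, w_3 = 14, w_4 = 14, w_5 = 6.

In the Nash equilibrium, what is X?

∂u_i/∂x_i = α_i − 1, so developer i contributes w_i if α_i > 1, else 0.
α_i > 1 for i ∈ {4, 5}; NE contributions (0, 0, 0, 14, 6), X = 20.

20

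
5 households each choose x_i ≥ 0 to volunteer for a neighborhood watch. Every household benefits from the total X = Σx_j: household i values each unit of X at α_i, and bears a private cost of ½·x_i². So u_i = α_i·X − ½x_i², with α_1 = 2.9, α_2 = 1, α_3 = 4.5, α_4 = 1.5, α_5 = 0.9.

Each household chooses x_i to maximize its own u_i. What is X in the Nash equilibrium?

10.8

Household i's FOC: ∂u_i/∂x_i = α_i − x_i = 0, so x_i* = α_i.
NE contributions = (2.9, 1, 4.5, 1.5, 0.9); X = 10.8.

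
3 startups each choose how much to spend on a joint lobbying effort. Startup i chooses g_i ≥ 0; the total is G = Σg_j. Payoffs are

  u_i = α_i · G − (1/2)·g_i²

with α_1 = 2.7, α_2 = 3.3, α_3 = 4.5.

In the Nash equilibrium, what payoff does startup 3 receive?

37.125

Startup i's FOC: ∂u_i/∂g_i = α_i − g_i = 0, so g_i* = α_i.
NE contributions = (2.7, 3.3, 4.5); G = 10.5.
u_3 = α_3·G − ½·(g_3)² = 4.5·10.5 − ½·4.5² = 37.125.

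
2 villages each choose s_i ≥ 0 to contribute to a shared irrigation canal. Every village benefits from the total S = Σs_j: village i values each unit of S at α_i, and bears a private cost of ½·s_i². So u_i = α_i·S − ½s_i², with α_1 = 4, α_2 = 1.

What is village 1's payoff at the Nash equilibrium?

12

Village i's FOC: ∂u_i/∂s_i = α_i − s_i = 0, so s_i* = α_i.
NE contributions = (4, 1); S = 5.
u_1 = α_1·S − ½·(s_1)² = 4·5 − ½·4² = 12.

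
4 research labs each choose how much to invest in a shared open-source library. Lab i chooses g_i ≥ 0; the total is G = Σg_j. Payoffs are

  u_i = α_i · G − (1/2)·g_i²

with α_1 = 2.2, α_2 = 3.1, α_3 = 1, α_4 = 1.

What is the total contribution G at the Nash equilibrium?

7.3

Lab i's FOC: ∂u_i/∂g_i = α_i − g_i = 0, so g_i* = α_i.
NE contributions = (2.2, 3.1, 1, 1); G = 7.3.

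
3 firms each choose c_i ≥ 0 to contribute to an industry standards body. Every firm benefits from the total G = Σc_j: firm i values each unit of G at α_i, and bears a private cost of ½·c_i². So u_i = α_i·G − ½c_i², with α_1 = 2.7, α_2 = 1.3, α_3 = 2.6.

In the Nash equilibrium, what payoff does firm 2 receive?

7.735

Firm i's FOC: ∂u_i/∂c_i = α_i − c_i = 0, so c_i* = α_i.
NE contributions = (2.7, 1.3, 2.6); G = 6.6.
u_2 = α_2·G − ½·(c_2)² = 1.3·6.6 − ½·1.3² = 7.735.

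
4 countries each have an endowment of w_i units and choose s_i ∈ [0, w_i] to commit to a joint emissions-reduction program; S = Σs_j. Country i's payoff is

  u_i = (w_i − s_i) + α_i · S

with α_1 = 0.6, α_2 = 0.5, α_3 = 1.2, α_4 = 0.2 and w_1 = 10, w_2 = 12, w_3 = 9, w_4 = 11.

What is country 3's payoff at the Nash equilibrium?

10.8

∂u_i/∂s_i = α_i − 1, so country i contributes w_i if α_i > 1, else 0.
α_i > 1 for i ∈ {3}; NE contributions (0, 0, 9, 0), S = 9.
u_3 = (9 − 9) + 1.2·9 = 10.8.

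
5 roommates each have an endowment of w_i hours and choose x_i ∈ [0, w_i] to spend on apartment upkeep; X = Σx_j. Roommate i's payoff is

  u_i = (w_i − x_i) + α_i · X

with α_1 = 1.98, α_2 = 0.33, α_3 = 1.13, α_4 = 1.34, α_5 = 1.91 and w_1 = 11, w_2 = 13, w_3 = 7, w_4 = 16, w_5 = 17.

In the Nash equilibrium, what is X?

51

∂u_i/∂x_i = α_i − 1, so roommate i contributes w_i if α_i > 1, else 0.
α_i > 1 for i ∈ {1, 3, 4, 5}; NE contributions (11, 0, 7, 16, 17), X = 51.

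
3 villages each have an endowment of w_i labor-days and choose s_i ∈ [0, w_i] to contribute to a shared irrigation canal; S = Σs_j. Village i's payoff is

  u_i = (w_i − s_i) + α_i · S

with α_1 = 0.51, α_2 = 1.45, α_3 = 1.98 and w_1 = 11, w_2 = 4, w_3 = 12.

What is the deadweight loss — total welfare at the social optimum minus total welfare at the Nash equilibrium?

32.34

∂u_i/∂s_i = α_i − 1, so village i contributes w_i if α_i > 1, else 0.
α_i > 1 for i ∈ {2, 3}; NE contributions (0, 4, 12), S = 16.
W^NE = Σw_i − S^NE + (Σα_i)·S^NE = 27 + 2.94·16 = 74.04.
Planner: ∂(Σu_j)/∂s_i = Σα_j − 1 = 2.94 > 0, so everyone contributes w_i; S^SO = 27, W^SO = 27 + 2.94·27 = 106.38.
Deadweight loss = 32.34.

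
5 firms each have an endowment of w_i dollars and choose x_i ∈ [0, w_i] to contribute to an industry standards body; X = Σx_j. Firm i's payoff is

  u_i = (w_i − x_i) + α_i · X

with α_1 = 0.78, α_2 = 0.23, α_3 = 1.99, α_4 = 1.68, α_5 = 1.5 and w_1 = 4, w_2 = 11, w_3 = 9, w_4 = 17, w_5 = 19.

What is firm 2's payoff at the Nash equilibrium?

∂u_i/∂x_i = α_i − 1, so firm i contributes w_i if α_i > 1, else 0.
α_i > 1 for i ∈ {3, 4, 5}; NE contributions (0, 0, 9, 17, 19), X = 45.
u_2 = (11 − 0) + 0.23·45 = 21.35.

21.35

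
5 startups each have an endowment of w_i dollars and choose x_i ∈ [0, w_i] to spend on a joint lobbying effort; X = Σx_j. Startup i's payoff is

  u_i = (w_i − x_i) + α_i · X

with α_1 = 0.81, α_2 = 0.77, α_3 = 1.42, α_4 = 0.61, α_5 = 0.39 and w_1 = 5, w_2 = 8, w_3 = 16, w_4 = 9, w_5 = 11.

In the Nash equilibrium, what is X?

∂u_i/∂x_i = α_i − 1, so startup i contributes w_i if α_i > 1, else 0.
α_i > 1 for i ∈ {3}; NE contributions (0, 0, 16, 0, 0), X = 16.

16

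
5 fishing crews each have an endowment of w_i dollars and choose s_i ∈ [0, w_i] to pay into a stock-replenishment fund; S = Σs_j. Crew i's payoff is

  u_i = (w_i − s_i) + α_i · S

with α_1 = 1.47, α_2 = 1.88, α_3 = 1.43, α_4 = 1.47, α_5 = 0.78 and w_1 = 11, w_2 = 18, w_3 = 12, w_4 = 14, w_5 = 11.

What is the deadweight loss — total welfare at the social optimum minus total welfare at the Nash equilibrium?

66.33

∂u_i/∂s_i = α_i − 1, so crew i contributes w_i if α_i > 1, else 0.
α_i > 1 for i ∈ {1, 2, 3, 4}; NE contributions (11, 18, 12, 14, 0), S = 55.
W^NE = Σw_i − S^NE + (Σα_i)·S^NE = 66 + 6.03·55 = 397.65.
Planner: ∂(Σu_j)/∂s_i = Σα_j − 1 = 6.03 > 0, so everyone contributes w_i; S^SO = 66, W^SO = 66 + 6.03·66 = 463.98.
Deadweight loss = 66.33.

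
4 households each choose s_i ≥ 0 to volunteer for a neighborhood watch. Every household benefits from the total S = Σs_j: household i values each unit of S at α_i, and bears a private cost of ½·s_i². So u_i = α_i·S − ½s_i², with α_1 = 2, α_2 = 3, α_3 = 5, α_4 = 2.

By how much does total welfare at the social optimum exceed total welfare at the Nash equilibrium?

Household i's FOC: ∂u_i/∂s_i = α_i − s_i = 0, so s_i* = α_i.
NE contributions = (2, 3, 5, 2); S = 12.
W^NE = (Σα)·S − ½Σα_i² = 12² − ½·42 = 123.
Planner sets s_i = Σα_j = 12 for every i, so S^SO = 4·12 = 48.
W^SO = (Σα)·S^SO − ½·4·(Σα)² = (4/2)·12² = 288.
Deadweight loss = W^SO − W^NE = 165.

165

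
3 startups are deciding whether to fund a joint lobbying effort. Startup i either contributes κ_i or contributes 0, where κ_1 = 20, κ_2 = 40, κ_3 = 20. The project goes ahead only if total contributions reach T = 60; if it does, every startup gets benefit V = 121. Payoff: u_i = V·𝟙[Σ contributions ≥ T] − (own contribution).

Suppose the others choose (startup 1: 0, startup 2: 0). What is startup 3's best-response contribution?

0

Others' total = 0. Even contributing 20 gives 20 < 60: no benefit either way.
Best response: 0.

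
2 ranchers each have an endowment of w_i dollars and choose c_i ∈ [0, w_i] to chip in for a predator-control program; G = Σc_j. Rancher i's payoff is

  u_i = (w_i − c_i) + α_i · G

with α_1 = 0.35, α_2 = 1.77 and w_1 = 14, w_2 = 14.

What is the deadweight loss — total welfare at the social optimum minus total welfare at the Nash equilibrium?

∂u_i/∂c_i = α_i − 1, so rancher i contributes w_i if α_i > 1, else 0.
α_i > 1 for i ∈ {2}; NE contributions (0, 14), G = 14.
W^NE = Σw_i − G^NE + (Σα_i)·G^NE = 28 + 1.12·14 = 43.68.
Planner: ∂(Σu_j)/∂c_i = Σα_j − 1 = 1.12 > 0, so everyone contributes w_i; G^SO = 28, W^SO = 28 + 1.12·28 = 59.36.
Deadweight loss = 15.68.

15.68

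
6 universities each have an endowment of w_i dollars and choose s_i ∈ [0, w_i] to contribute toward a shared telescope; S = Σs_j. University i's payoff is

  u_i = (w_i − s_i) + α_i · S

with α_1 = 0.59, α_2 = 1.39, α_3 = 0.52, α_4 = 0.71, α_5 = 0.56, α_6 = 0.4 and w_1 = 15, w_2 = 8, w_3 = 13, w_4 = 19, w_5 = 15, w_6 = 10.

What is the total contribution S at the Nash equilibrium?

∂u_i/∂s_i = α_i − 1, so university i contributes w_i if α_i > 1, else 0.
α_i > 1 for i ∈ {2}; NE contributions (0, 8, 0, 0, 0, 0), S = 8.

8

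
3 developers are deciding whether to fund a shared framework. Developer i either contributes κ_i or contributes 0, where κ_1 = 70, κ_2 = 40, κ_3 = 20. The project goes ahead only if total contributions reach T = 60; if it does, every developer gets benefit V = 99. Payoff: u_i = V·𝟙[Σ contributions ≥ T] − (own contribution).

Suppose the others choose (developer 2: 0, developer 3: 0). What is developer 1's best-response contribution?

Others' total = 0. Contributing 70 brings total to 70 ≥ 60: gain V − κ_1 = 29.
Best response: 70.

70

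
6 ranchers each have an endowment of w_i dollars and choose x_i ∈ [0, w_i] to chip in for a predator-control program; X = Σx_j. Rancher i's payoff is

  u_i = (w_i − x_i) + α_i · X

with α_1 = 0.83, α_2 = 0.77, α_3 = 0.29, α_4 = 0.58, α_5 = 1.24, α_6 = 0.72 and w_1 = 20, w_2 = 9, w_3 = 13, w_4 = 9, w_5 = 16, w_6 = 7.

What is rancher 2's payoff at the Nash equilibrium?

∂u_i/∂x_i = α_i − 1, so rancher i contributes w_i if α_i > 1, else 0.
α_i > 1 for i ∈ {5}; NE contributions (0, 0, 0, 0, 16, 0), X = 16.
u_2 = (9 − 0) + 0.77·16 = 21.32.

21.32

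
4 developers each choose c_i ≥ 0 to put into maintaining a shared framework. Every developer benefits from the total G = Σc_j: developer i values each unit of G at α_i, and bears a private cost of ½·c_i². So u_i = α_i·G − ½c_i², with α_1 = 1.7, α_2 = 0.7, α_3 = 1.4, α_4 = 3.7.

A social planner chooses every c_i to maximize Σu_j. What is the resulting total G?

Planner FOC: ∂(Σu_j)/∂c_i = (Σα_j) − c_i = 0, so c_i^SO = Σα_j = 7.5 for every i; G^SO = 30.

30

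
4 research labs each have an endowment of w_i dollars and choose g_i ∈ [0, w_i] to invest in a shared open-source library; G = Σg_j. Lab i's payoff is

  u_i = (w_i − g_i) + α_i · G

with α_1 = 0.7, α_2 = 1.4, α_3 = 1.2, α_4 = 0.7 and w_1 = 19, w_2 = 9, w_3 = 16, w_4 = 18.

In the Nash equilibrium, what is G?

25

∂u_i/∂g_i = α_i − 1, so lab i contributes w_i if α_i > 1, else 0.
α_i > 1 for i ∈ {2, 3}; NE contributions (0, 9, 16, 0), G = 25.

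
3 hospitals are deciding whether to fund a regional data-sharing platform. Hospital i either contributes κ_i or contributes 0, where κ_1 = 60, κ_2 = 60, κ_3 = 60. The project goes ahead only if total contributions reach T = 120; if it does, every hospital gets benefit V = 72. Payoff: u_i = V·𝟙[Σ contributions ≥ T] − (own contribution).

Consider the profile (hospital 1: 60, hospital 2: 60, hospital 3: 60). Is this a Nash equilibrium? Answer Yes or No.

Total = 180 ≥ 120: provided.
Hospital 1 (pledges 60, payoff 12): dropping to 0 → total 120, payoff 72. Profitable deviation.

No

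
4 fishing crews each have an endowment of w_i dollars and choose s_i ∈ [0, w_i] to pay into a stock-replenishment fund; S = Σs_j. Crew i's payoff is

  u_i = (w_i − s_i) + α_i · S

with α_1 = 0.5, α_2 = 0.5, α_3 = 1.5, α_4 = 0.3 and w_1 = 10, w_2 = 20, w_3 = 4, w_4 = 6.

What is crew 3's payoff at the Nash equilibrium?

6

∂u_i/∂s_i = α_i − 1, so crew i contributes w_i if α_i > 1, else 0.
α_i > 1 for i ∈ {3}; NE contributions (0, 0, 4, 0), S = 4.
u_3 = (4 − 4) + 1.5·4 = 6.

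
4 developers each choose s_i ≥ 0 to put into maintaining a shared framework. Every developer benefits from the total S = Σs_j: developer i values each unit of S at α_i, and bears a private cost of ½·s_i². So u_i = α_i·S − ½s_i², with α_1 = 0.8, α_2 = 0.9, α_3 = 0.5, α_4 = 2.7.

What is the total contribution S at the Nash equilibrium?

Developer i's FOC: ∂u_i/∂s_i = α_i − s_i = 0, so s_i* = α_i.
NE contributions = (0.8, 0.9, 0.5, 2.7); S = 4.9.

4.9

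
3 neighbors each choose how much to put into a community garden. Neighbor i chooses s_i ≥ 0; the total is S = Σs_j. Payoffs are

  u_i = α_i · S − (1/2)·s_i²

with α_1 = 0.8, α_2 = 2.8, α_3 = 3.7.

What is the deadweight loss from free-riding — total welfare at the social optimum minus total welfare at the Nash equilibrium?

37.73

Neighbor i's FOC: ∂u_i/∂s_i = α_i − s_i = 0, so s_i* = α_i.
NE contributions = (0.8, 2.8, 3.7); S = 7.3.
W^NE = (Σα)·S − ½Σα_i² = 7.3² − ½·22.17 = 42.205.
Planner sets s_i = Σα_j = 7.3 for every i, so S^SO = 3·7.3 = 21.9.
W^SO = (Σα)·S^SO − ½·3·(Σα)² = (3/2)·7.3² = 79.935.
Deadweight loss = W^SO − W^NE = 37.73.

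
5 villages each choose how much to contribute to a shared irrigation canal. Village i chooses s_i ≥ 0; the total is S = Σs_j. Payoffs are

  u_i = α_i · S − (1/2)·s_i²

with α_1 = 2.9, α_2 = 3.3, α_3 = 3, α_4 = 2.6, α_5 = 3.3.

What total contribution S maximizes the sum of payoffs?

75.5

Planner FOC: ∂(Σu_j)/∂s_i = (Σα_j) − s_i = 0, so s_i^SO = Σα_j = 15.1 for every i; S^SO = 75.5.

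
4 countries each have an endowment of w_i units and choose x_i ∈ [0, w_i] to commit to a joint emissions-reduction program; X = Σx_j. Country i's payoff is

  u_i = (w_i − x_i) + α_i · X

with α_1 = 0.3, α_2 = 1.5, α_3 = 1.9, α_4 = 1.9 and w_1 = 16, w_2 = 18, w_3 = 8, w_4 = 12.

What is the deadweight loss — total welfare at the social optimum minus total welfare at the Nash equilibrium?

∂u_i/∂x_i = α_i − 1, so country i contributes w_i if α_i > 1, else 0.
α_i > 1 for i ∈ {2, 3, 4}; NE contributions (0, 18, 8, 12), X = 38.
W^NE = Σw_i − X^NE + (Σα_i)·X^NE = 54 + 4.6·38 = 228.8.
Planner: ∂(Σu_j)/∂x_i = Σα_j − 1 = 4.6 > 0, so everyone contributes w_i; X^SO = 54, W^SO = 54 + 4.6·54 = 302.4.
Deadweight loss = 73.6.

73.6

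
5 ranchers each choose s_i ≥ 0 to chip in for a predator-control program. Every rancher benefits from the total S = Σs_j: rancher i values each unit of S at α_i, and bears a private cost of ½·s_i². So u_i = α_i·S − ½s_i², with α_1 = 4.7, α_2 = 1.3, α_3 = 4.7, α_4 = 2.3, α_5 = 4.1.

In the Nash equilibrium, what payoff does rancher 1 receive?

69.325

Rancher i's FOC: ∂u_i/∂s_i = α_i − s_i = 0, so s_i* = α_i.
NE contributions = (4.7, 1.3, 4.7, 2.3, 4.1); S = 17.1.
u_1 = α_1·S − ½·(s_1)² = 4.7·17.1 − ½·4.7² = 69.325.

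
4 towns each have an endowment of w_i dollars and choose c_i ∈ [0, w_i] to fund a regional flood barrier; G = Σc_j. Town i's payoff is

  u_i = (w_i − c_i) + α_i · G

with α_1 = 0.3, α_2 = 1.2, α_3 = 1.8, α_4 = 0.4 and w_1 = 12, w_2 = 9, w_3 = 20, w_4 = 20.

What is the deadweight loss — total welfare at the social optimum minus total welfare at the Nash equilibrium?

∂u_i/∂c_i = α_i − 1, so town i contributes w_i if α_i > 1, else 0.
α_i > 1 for i ∈ {2, 3}; NE contributions (0, 9, 20, 0), G = 29.
W^NE = Σw_i − G^NE + (Σα_i)·G^NE = 61 + 2.7·29 = 139.3.
Planner: ∂(Σu_j)/∂c_i = Σα_j − 1 = 2.7 > 0, so everyone contributes w_i; G^SO = 61, W^SO = 61 + 2.7·61 = 225.7.
Deadweight loss = 86.4.

86.4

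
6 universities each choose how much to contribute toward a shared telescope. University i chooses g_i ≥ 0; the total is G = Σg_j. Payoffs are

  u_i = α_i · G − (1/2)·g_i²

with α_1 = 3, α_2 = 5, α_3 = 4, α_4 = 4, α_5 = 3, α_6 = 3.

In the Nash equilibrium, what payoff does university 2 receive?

University i's FOC: ∂u_i/∂g_i = α_i − g_i = 0, so g_i* = α_i.
NE contributions = (3, 5, 4, 4, 3, 3); G = 22.
u_2 = α_2·G − ½·(g_2)² = 5·22 − ½·5² = 97.5.

97.5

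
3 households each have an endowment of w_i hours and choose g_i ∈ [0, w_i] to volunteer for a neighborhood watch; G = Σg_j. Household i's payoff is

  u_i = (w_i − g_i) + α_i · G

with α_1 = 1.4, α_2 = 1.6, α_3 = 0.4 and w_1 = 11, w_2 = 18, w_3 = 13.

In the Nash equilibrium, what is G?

29

∂u_i/∂g_i = α_i − 1, so household i contributes w_i if α_i > 1, else 0.
α_i > 1 for i ∈ {1, 2}; NE contributions (11, 18, 0), G = 29.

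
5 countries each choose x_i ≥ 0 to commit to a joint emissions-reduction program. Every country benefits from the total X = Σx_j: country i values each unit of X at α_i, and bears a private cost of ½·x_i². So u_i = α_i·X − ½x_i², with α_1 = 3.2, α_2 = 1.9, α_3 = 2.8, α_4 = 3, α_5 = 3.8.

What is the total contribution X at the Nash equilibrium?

Country i's FOC: ∂u_i/∂x_i = α_i − x_i = 0, so x_i* = α_i.
NE contributions = (3.2, 1.9, 2.8, 3, 3.8); X = 14.7.

14.7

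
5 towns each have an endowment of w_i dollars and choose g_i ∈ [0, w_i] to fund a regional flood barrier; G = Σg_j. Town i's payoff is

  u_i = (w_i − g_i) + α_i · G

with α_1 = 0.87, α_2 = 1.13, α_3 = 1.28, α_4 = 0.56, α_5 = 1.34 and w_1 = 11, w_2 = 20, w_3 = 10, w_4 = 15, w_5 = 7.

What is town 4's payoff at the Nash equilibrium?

35.72

∂u_i/∂g_i = α_i − 1, so town i contributes w_i if α_i > 1, else 0.
α_i > 1 for i ∈ {2, 3, 5}; NE contributions (0, 20, 10, 0, 7), G = 37.
u_4 = (15 − 0) + 0.56·37 = 35.72.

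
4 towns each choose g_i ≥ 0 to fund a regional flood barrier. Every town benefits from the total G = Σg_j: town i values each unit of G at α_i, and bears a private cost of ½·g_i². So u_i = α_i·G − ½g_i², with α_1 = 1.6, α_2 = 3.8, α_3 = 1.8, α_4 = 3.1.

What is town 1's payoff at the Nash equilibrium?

15.2

Town i's FOC: ∂u_i/∂g_i = α_i − g_i = 0, so g_i* = α_i.
NE contributions = (1.6, 3.8, 1.8, 3.1); G = 10.3.
u_1 = α_1·G − ½·(g_1)² = 1.6·10.3 − ½·1.6² = 15.2.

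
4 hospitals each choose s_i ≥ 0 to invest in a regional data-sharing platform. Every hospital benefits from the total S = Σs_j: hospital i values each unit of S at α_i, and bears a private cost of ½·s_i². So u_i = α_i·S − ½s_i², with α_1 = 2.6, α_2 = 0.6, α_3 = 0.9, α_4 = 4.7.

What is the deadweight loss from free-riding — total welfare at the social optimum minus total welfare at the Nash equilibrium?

Hospital i's FOC: ∂u_i/∂s_i = α_i − s_i = 0, so s_i* = α_i.
NE contributions = (2.6, 0.6, 0.9, 4.7); S = 8.8.
W^NE = (Σα)·S − ½Σα_i² = 8.8² − ½·30.02 = 62.43.
Planner sets s_i = Σα_j = 8.8 for every i, so S^SO = 4·8.8 = 35.2.
W^SO = (Σα)·S^SO − ½·4·(Σα)² = (4/2)·8.8² = 154.88.
Deadweight loss = W^SO − W^NE = 92.45.

92.45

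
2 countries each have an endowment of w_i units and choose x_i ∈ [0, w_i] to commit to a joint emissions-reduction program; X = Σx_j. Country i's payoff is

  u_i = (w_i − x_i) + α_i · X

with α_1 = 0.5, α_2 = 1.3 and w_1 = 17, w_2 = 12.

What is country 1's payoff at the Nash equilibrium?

23

∂u_i/∂x_i = α_i − 1, so country i contributes w_i if α_i > 1, else 0.
α_i > 1 for i ∈ {2}; NE contributions (0, 12), X = 12.
u_1 = (17 − 0) + 0.5·12 = 23.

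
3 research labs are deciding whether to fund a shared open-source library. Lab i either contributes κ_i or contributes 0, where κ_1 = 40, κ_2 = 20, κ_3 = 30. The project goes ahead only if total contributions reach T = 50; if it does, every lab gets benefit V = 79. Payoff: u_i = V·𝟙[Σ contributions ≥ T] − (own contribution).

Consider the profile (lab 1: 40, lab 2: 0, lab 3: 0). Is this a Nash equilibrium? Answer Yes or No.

No

Total = 40 < 50: not provided.
Lab 1 (pledges 40, payoff -40): dropping to 0 → total 0, payoff 0. Profitable deviation.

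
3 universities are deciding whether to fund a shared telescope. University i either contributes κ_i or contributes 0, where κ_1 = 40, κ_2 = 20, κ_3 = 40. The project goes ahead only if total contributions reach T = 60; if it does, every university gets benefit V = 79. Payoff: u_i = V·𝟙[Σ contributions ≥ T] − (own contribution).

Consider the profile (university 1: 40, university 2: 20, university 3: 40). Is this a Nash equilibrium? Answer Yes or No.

Total = 100 ≥ 60: provided.
University 1 (pledges 40, payoff 39): dropping to 0 → total 60, payoff 79. Profitable deviation.

No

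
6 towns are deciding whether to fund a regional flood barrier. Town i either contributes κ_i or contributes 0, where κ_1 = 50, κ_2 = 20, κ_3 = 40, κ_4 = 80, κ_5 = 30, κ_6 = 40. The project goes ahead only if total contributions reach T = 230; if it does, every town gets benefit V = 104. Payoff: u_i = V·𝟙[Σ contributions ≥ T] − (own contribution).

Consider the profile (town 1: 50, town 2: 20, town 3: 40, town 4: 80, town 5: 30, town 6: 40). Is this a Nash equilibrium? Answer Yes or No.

Total = 260 ≥ 230: provided.
Town 1 (pledges 50, payoff 54): dropping to 0 → total 210, payoff 0. No gain.
Town 2 (pledges 20, payoff 84): dropping to 0 → total 240, payoff 104. Profitable deviation.

No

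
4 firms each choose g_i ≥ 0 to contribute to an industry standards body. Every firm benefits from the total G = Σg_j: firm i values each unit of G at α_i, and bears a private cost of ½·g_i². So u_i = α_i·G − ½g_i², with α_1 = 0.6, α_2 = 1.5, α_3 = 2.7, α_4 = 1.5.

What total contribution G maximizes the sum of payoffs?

Planner FOC: ∂(Σu_j)/∂g_i = (Σα_j) − g_i = 0, so g_i^SO = Σα_j = 6.3 for every i; G^SO = 25.2.

25.2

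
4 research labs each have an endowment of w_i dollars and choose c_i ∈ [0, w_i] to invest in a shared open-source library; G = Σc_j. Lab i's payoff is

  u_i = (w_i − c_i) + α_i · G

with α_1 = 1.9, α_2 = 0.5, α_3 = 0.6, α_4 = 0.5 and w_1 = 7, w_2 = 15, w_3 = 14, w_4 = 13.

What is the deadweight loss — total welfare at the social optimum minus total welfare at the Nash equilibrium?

105

∂u_i/∂c_i = α_i − 1, so lab i contributes w_i if α_i > 1, else 0.
α_i > 1 for i ∈ {1}; NE contributions (7, 0, 0, 0), G = 7.
W^NE = Σw_i − G^NE + (Σα_i)·G^NE = 49 + 2.5·7 = 66.5.
Planner: ∂(Σu_j)/∂c_i = Σα_j − 1 = 2.5 > 0, so everyone contributes w_i; G^SO = 49, W^SO = 49 + 2.5·49 = 171.5.
Deadweight loss = 105.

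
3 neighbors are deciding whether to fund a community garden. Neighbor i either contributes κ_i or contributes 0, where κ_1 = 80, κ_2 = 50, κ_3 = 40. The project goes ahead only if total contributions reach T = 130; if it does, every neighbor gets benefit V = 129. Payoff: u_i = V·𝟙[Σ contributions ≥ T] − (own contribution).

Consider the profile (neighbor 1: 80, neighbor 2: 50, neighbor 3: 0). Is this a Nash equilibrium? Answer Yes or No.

Yes

Total = 130 ≥ 130: provided.
Neighbor 1 (pledges 80, payoff 49): dropping to 0 → total 50, payoff 0. No gain.
Neighbor 2 (pledges 50, payoff 79): dropping to 0 → total 80, payoff 0. No gain.
Neighbor 3 (pledges 0, payoff 129): pledging 40 → total 170, payoff 89. No gain.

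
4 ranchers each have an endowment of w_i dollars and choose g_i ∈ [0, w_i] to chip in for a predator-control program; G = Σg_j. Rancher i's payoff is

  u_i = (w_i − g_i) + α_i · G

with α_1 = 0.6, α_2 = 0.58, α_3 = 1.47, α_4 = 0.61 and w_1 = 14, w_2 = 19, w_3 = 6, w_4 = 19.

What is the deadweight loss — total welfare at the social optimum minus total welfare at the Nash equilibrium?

∂u_i/∂g_i = α_i − 1, so rancher i contributes w_i if α_i > 1, else 0.
α_i > 1 for i ∈ {3}; NE contributions (0, 0, 6, 0), G = 6.
W^NE = Σw_i − G^NE + (Σα_i)·G^NE = 58 + 2.26·6 = 71.56.
Planner: ∂(Σu_j)/∂g_i = Σα_j − 1 = 2.26 > 0, so everyone contributes w_i; G^SO = 58, W^SO = 58 + 2.26·58 = 189.08.
Deadweight loss = 117.52.

117.52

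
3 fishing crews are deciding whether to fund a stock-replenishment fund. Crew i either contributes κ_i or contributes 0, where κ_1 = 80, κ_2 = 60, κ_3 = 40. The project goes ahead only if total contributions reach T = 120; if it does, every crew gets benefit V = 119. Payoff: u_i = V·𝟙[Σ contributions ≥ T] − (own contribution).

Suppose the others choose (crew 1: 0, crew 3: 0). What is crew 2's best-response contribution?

0

Others' total = 0. Even contributing 60 gives 60 < 120: no benefit either way.
Best response: 0.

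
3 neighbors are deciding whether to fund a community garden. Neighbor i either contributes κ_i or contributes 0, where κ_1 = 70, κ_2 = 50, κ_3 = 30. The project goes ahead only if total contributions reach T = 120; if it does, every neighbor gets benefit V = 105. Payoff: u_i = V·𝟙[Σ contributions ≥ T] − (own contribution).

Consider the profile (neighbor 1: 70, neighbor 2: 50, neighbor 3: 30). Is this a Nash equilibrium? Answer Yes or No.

No

Total = 150 ≥ 120: provided.
Neighbor 1 (pledges 70, payoff 35): dropping to 0 → total 80, payoff 0. No gain.
Neighbor 2 (pledges 50, payoff 55): dropping to 0 → total 100, payoff 0. No gain.
Neighbor 3 (pledges 30, payoff 75): dropping to 0 → total 120, payoff 105. Profitable deviation.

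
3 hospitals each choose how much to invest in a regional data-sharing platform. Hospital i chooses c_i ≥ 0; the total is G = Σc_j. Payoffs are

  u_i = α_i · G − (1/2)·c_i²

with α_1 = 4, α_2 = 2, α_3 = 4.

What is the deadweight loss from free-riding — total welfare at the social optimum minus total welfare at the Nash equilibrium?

68

Hospital i's FOC: ∂u_i/∂c_i = α_i − c_i = 0, so c_i* = α_i.
NE contributions = (4, 2, 4); G = 10.
W^NE = (Σα)·G − ½Σα_i² = 10² − ½·36 = 82.
Planner sets c_i = Σα_j = 10 for every i, so G^SO = 3·10 = 30.
W^SO = (Σα)·G^SO − ½·3·(Σα)² = (3/2)·10² = 150.
Deadweight loss = W^SO − W^NE = 68.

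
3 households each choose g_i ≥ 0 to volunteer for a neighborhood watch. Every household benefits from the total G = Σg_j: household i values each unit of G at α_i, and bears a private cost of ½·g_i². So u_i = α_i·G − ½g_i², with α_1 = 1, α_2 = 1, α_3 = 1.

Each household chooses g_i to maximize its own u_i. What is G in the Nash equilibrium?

Household i's FOC: ∂u_i/∂g_i = α_i − g_i = 0, so g_i* = α_i.
NE contributions = (1, 1, 1); G = 3.

3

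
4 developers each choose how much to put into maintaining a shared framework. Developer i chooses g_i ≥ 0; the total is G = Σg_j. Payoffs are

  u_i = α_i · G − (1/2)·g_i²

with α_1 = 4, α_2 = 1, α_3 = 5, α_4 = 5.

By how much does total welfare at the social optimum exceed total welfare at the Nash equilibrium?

258.5

Developer i's FOC: ∂u_i/∂g_i = α_i − g_i = 0, so g_i* = α_i.
NE contributions = (4, 1, 5, 5); G = 15.
W^NE = (Σα)·G − ½Σα_i² = 15² − ½·67 = 191.5.
Planner sets g_i = Σα_j = 15 for every i, so G^SO = 4·15 = 60.
W^SO = (Σα)·G^SO − ½·4·(Σα)² = (4/2)·15² = 450.
Deadweight loss = W^SO − W^NE = 258.5.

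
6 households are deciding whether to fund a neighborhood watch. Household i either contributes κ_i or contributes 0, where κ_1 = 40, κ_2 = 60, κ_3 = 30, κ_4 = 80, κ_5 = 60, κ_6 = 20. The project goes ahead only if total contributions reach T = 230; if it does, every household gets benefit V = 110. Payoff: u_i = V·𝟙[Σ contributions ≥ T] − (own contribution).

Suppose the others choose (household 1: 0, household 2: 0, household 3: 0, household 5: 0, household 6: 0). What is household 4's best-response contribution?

Others' total = 0. Even contributing 80 gives 80 < 230: no benefit either way.
Best response: 0.

0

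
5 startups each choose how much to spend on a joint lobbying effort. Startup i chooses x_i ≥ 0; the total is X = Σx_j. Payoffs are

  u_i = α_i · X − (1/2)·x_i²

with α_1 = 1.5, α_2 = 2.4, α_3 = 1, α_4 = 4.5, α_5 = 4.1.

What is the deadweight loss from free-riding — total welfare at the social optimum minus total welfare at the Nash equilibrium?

Startup i's FOC: ∂u_i/∂x_i = α_i − x_i = 0, so x_i* = α_i.
NE contributions = (1.5, 2.4, 1, 4.5, 4.1); X = 13.5.
W^NE = (Σα)·X − ½Σα_i² = 13.5² − ½·46.07 = 159.215.
Planner sets x_i = Σα_j = 13.5 for every i, so X^SO = 5·13.5 = 67.5.
W^SO = (Σα)·X^SO − ½·5·(Σα)² = (5/2)·13.5² = 455.625.
Deadweight loss = W^SO − W^NE = 296.41.

296.41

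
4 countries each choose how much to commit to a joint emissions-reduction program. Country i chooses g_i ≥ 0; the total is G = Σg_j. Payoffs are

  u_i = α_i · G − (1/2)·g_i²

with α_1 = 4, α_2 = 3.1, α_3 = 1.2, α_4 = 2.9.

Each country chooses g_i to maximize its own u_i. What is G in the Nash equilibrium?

Country i's FOC: ∂u_i/∂g_i = α_i − g_i = 0, so g_i* = α_i.
NE contributions = (4, 3.1, 1.2, 2.9); G = 11.2.

11.2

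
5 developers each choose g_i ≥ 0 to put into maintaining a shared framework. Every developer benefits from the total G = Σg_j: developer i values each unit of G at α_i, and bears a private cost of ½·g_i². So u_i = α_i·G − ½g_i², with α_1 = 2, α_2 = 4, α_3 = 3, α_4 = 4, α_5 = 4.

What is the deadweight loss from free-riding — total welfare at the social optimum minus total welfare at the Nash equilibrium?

Developer i's FOC: ∂u_i/∂g_i = α_i − g_i = 0, so g_i* = α_i.
NE contributions = (2, 4, 3, 4, 4); G = 17.
W^NE = (Σα)·G − ½Σα_i² = 17² − ½·61 = 258.5.
Planner sets g_i = Σα_j = 17 for every i, so G^SO = 5·17 = 85.
W^SO = (Σα)·G^SO − ½·5·(Σα)² = (5/2)·17² = 722.5.
Deadweight loss = W^SO − W^NE = 464.

464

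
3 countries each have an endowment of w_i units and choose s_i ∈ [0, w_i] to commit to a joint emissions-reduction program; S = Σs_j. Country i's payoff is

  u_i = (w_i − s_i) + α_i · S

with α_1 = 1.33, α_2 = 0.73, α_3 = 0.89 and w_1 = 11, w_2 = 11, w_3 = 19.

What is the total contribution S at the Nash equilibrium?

∂u_i/∂s_i = α_i − 1, so country i contributes w_i if α_i > 1, else 0.
α_i > 1 for i ∈ {1}; NE contributions (11, 0, 0), S = 11.

11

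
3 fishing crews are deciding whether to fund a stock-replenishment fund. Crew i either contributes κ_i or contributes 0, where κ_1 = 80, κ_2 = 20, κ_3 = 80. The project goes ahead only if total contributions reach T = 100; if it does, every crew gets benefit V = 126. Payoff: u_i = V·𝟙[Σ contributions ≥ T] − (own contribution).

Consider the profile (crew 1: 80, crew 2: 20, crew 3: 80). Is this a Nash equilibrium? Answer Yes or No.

No

Total = 180 ≥ 100: provided.
Crew 1 (pledges 80, payoff 46): dropping to 0 → total 100, payoff 126. Profitable deviation.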